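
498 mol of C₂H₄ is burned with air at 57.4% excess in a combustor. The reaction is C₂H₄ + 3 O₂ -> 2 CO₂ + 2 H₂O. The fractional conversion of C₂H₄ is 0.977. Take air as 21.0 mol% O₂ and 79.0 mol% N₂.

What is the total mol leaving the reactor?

Stoichiometric O₂ = 3 × 498 = 1494 mol; O₂ fed = 1494 × 1.574 = 2352 mol.
N₂ fed = 2352 × 79/21 = 8846 mol.
Fuel reacted = 0.977 × 498 → ξ = 486.5 mol.
Outlet (n = n₀ + ν ξ):
  C₂H₄: 498 − 1(486.5) = 11.45
  O₂: 2352 − 3(486.5) = 891.9
  N₂: 8846 (inert)
  CO₂: 0 + 2(486.5) = 973.1
  H₂O: 0 + 2(486.5) = 973.1
Total out = 11.45 + 891.9 + 8846 + 973.1 + 973.1 = 11700 mol.

11700 mol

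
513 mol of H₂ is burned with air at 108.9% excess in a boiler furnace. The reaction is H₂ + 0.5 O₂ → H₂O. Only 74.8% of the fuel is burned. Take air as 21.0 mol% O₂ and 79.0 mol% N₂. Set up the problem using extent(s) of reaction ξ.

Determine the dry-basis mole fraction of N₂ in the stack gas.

0.81

Stoichiometric O₂ = 0.5 × 513 = 256.5 mol; O₂ fed = 256.5 × 2.089 = 535.8 mol.
N₂ fed = 535.8 × 79/21 = 2016 mol.
Fuel reacted = 0.748 × 513 → ξ = 383.7 mol.
Outlet (n = n₀ + ν ξ):
  H₂: 513 − 1(383.7) = 129.3
  O₂: 535.8 − 0.5(383.7) = 344
  N₂: 2016 (inert)
  H₂O: 0 + 1(383.7) = 383.7
Dry total = 2489 mol; y_N₂ (dry) = 2016 / 2489 = 0.8099.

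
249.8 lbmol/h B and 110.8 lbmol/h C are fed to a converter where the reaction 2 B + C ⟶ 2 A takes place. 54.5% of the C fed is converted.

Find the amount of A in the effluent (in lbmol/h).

C reacted = 0.545 × 110.8 = 60.39 lbmol/h; ν_C = −1, so ξ = 60.39/1 = 60.39 lbmol/h.
Outlet amounts (n = n₀ + ν ξ):
  B: 249.8 − 2(60.39) = 129
  C: 110.8 − 1(60.39) = 50.41
  A: 0 + 2(60.39) = 120.8

121 lbmol/h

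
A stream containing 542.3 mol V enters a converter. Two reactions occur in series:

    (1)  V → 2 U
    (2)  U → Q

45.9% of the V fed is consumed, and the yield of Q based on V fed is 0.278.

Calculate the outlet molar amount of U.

Conversion of V: V consumed = 1ξ₁ = 0.459 × 542.3 → ξ₁ = 248.9 mol.
Yield of Q: 1ξ₂ / 542.3 = 0.278 → ξ₂ = 150.8 mol.
Outlet amounts (n = n₀ + Σ ν·ξ):
  V: 542.3 − 1(248.9) = 293.4
  U: 0 + 2(248.9) − 1(150.8) = 347.1
  Q: 0 + 1(150.8) = 150.8

347 mol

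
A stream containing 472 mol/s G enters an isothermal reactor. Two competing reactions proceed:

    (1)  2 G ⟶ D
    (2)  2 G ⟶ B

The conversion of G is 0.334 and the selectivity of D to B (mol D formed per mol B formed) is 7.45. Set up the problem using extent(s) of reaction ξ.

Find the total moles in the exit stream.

Conversion of G: G consumed = 0.334 × 472 = 157.6 mol/s = 2ξ₁ + 2ξ₂.
Selectivity: 1ξ₁ / (1ξ₂) = 7.45 → ξ₁ = 7.45 ξ₂.
Substitute: (2·7.45 + 2) ξ₂ = 157.6 → ξ₂ = 9.328 mol/s, ξ₁ = 69.5 mol/s.
Outlet amounts (n = n₀ + Σ ν·ξ):
  G: 472 − 2(69.5) − 2(9.328) = 314.4
  D: 0 + 1(69.5) = 69.5
  B: 0 + 1(9.328) = 9.328
Total out = 314.4 + 69.5 + 9.328 = 393.2 mol/s.

393 mol/s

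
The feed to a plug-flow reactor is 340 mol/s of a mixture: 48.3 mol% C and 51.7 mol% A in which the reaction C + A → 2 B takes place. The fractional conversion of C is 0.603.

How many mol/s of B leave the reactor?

198 mol/s

C reacted = 0.603 × 164.2 = 99.02 mol/s; ν_C = −1, so ξ = 99.02/1 = 99.02 mol/s.
Outlet amounts (n = n₀ + ν ξ):
  C: 164.2 − 1(99.02) = 65.2
  A: 175.8 − 1(99.02) = 76.76
  B: 0 + 2(99.02) = 198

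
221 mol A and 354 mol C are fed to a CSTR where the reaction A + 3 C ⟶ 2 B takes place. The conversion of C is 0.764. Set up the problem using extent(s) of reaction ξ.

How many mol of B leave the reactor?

C reacted = 0.764 × 354 = 270.5 mol; ν_C = −3, so ξ = 270.5/3 = 90.15 mol.
Outlet amounts (n = n₀ + ν ξ):
  A: 221 − 1(90.15) = 130.8
  C: 354 − 3(90.15) = 83.54
  B: 0 + 2(90.15) = 180.3

180 mol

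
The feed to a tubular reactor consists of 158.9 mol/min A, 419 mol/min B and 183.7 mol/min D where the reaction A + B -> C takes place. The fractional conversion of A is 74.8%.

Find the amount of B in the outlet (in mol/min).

300 mol/min

A reacted = 0.748 × 158.9 = 118.9 mol/min; ν_A = −1, so ξ = 118.9/1 = 118.9 mol/min.
Outlet amounts (n = n₀ + ν ξ):
  A: 158.9 − 1(118.9) = 40.04
  B: 419 − 1(118.9) = 300.1
  C: 0 + 1(118.9) = 118.9
  D: 183.7 (inert)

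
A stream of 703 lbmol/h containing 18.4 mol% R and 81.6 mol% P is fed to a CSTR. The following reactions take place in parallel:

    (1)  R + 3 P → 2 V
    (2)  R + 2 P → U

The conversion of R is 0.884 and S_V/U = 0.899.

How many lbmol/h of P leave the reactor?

309 lbmol/h

Conversion of R: R consumed = 0.884 × 129.4 = 114.3 lbmol/h = 1ξ₁ + 1ξ₂.
Selectivity: 2ξ₁ / (1ξ₂) = 0.899 → ξ₁ = 0.4495 ξ₂.
Substitute: (1·0.4495 + 1) ξ₂ = 114.3 → ξ₂ = 78.89 lbmol/h, ξ₁ = 35.46 lbmol/h.
Outlet amounts (n = n₀ + Σ ν·ξ):
  R: 129.4 − 1(35.46) − 1(78.89) = 15
  P: 573.6 − 3(35.46) − 2(78.89) = 309.5
  V: 0 + 2(35.46) = 70.92
  U: 0 + 1(78.89) = 78.89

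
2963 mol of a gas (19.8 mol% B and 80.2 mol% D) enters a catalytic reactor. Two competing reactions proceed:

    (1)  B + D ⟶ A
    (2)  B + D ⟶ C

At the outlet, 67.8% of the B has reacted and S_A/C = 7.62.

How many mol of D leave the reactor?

Conversion of B: B consumed = 0.678 × 586.7 = 397.8 mol = 1ξ₁ + 1ξ₂.
Selectivity: 1ξ₁ / (1ξ₂) = 7.62 → ξ₁ = 7.62 ξ₂.
Substitute: (1·7.62 + 1) ξ₂ = 397.8 → ξ₂ = 46.14 mol, ξ₁ = 351.6 mol.
Outlet amounts (n = n₀ + Σ ν·ξ):
  B: 586.7 − 1(351.6) − 1(46.14) = 188.9
  D: 2376 − 1(351.6) − 1(46.14) = 1979
  A: 0 + 1(351.6) = 351.6
  C: 0 + 1(46.14) = 46.14

1980 mol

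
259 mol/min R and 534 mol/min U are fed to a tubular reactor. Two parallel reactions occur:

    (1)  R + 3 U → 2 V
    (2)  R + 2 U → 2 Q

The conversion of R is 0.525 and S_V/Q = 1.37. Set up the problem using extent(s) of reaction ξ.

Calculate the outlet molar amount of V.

Conversion of R: R consumed = 0.525 × 259 = 136 mol/min = 1ξ₁ + 1ξ₂.
Selectivity: 2ξ₁ / (2ξ₂) = 1.37 → ξ₁ = 1.37 ξ₂.
Substitute: (1·1.37 + 1) ξ₂ = 136 → ξ₂ = 57.37 mol/min, ξ₁ = 78.6 mol/min.
Outlet amounts (n = n₀ + Σ ν·ξ):
  R: 259 − 1(78.6) − 1(57.37) = 123
  U: 534 − 3(78.6) − 2(57.37) = 183.4
  V: 0 + 2(78.6) = 157.2
  Q: 0 + 2(57.37) = 114.7

157 mol/min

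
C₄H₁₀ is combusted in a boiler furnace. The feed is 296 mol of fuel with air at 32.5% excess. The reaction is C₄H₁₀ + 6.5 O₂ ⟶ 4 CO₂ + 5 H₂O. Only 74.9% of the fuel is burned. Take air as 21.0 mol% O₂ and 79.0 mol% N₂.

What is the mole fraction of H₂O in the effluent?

0.0868

Stoichiometric O₂ = 6.5 × 296 = 1924 mol; O₂ fed = 1924 × 1.325 = 2549 mol.
N₂ fed = 2549 × 79/21 = 9590 mol.
Fuel reacted = 0.749 × 296 → ξ = 221.7 mol.
Outlet (n = n₀ + ν ξ):
  C₄H₁₀: 296 − 1(221.7) = 74.3
  O₂: 2549 − 6.5(221.7) = 1108
  N₂: 9590 (inert)
  CO₂: 0 + 4(221.7) = 886.8
  H₂O: 0 + 5(221.7) = 1109
Total out = 12770 mol; y_H₂O = 1109 / 12770 = 0.08682.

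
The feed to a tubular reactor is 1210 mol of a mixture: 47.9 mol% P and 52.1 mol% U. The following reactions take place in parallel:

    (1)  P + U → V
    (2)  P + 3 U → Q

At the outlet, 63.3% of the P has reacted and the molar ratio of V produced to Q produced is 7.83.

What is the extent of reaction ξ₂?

ξ₂ = 41.5 mol

Conversion of P: P consumed = 0.633 × 579.6 = 366.9 mol = 1ξ₁ + 1ξ₂.
Selectivity: 1ξ₁ / (1ξ₂) = 7.83 → ξ₁ = 7.83 ξ₂.
Substitute: (1·7.83 + 1) ξ₂ = 366.9 → ξ₂ = 41.55 mol, ξ₁ = 325.3 mol.
Outlet amounts (n = n₀ + Σ ν·ξ):
  P: 579.6 − 1(325.3) − 1(41.55) = 212.7
  U: 630.4 − 1(325.3) − 3(41.55) = 180.4
  V: 0 + 1(325.3) = 325.3
  Q: 0 + 1(41.55) = 41.55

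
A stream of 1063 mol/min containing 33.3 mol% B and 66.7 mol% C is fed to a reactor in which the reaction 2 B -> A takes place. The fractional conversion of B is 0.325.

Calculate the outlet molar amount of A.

B reacted = 0.325 × 354 = 115 mol/min; ν_B = −2, so ξ = 115/2 = 57.52 mol/min.
Outlet amounts (n = n₀ + ν ξ):
  B: 354 − 2(57.52) = 238.9
  A: 0 + 1(57.52) = 57.52
  C: 709 (inert)

57.5 mol/min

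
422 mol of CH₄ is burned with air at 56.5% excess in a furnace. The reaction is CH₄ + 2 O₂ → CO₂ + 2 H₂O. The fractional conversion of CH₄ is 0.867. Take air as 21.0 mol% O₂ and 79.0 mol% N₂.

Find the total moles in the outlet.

Stoichiometric O₂ = 2 × 422 = 844 mol; O₂ fed = 844 × 1.565 = 1321 mol.
N₂ fed = 1321 × 79/21 = 4969 mol.
Fuel reacted = 0.867 × 422 → ξ = 365.9 mol.
Outlet (n = n₀ + ν ξ):
  CH₄: 422 − 1(365.9) = 56.13
  O₂: 1321 − 2(365.9) = 589.1
  N₂: 4969 (inert)
  CO₂: 0 + 1(365.9) = 365.9
  H₂O: 0 + 2(365.9) = 731.7
Total out = 56.13 + 589.1 + 4969 + 365.9 + 731.7 = 6712 mol.

6710 mol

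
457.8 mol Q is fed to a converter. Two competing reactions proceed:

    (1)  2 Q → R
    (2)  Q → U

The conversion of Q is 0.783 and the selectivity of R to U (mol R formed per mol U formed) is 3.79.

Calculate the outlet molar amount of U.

Conversion of Q: Q consumed = 0.783 × 457.8 = 358.5 mol = 2ξ₁ + 1ξ₂.
Selectivity: 1ξ₁ / (1ξ₂) = 3.79 → ξ₁ = 3.79 ξ₂.
Substitute: (2·3.79 + 1) ξ₂ = 358.5 → ξ₂ = 41.78 mol, ξ₁ = 158.3 mol.
Outlet amounts (n = n₀ + Σ ν·ξ):
  Q: 457.8 − 2(158.3) − 1(41.78) = 99.34
  R: 0 + 1(158.3) = 158.3
  U: 0 + 1(41.78) = 41.78

41.8 mol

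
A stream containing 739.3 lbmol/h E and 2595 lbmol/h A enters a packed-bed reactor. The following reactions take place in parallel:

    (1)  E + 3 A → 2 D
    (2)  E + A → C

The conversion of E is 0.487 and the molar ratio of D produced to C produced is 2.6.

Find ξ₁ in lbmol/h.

Conversion of E: E consumed = 0.487 × 739.3 = 360 lbmol/h = 1ξ₁ + 1ξ₂.
Selectivity: 2ξ₁ / (1ξ₂) = 2.6 → ξ₁ = 1.3 ξ₂.
Substitute: (1·1.3 + 1) ξ₂ = 360 → ξ₂ = 156.5 lbmol/h, ξ₁ = 203.5 lbmol/h.
Outlet amounts (n = n₀ + Σ ν·ξ):
  E: 739.3 − 1(203.5) − 1(156.5) = 379.3
  A: 2595 − 3(203.5) − 1(156.5) = 1828
  D: 0 + 2(203.5) = 407
  C: 0 + 1(156.5) = 156.5

ξ₁ = 204 lbmol/h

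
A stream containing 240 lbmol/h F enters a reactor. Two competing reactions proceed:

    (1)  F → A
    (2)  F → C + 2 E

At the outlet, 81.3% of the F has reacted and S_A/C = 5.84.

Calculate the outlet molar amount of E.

Conversion of F: F consumed = 0.813 × 240 = 195.1 lbmol/h = 1ξ₁ + 1ξ₂.
Selectivity: 1ξ₁ / (1ξ₂) = 5.84 → ξ₁ = 5.84 ξ₂.
Substitute: (1·5.84 + 1) ξ₂ = 195.1 → ξ₂ = 28.53 lbmol/h, ξ₁ = 166.6 lbmol/h.
Outlet amounts (n = n₀ + Σ ν·ξ):
  F: 240 − 1(166.6) − 1(28.53) = 44.88
  A: 0 + 1(166.6) = 166.6
  C: 0 + 1(28.53) = 28.53
  E: 0 + 2(28.53) = 57.05

57.1 lbmol/h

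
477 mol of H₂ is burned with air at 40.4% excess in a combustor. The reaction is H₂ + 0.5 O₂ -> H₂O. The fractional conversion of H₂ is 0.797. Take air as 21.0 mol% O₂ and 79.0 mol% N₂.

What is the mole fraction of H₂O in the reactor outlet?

0.202

Stoichiometric O₂ = 0.5 × 477 = 238.5 mol; O₂ fed = 238.5 × 1.404 = 334.9 mol.
N₂ fed = 334.9 × 79/21 = 1260 mol.
Fuel reacted = 0.797 × 477 → ξ = 380.2 mol.
Outlet (n = n₀ + ν ξ):
  H₂: 477 − 1(380.2) = 96.83
  O₂: 334.9 − 0.5(380.2) = 144.8
  N₂: 1260 (inert)
  H₂O: 0 + 1(380.2) = 380.2
Total out = 1881 mol; y_H₂O = 380.2 / 1881 = 0.2021.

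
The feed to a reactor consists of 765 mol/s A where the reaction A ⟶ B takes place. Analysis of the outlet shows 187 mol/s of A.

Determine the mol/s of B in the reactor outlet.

578 mol/s

For A: n = n₀ − 1ξ → 187 = 765 − 1ξ, giving ξ = 578 mol/s.
Outlet amounts (n = n₀ + ν ξ):
  A: 765 − 1(578) = 187
  B: 0 + 1(578) = 578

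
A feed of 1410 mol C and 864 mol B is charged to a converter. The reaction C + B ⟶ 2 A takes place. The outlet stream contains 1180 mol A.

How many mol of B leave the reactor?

For A: n = n₀ + 2ξ → 1180 = 0 + 2ξ, giving ξ = 590 mol.
Outlet amounts (n = n₀ + ν ξ):
  C: 1410 − 1(590) = 820
  B: 864 − 1(590) = 274
  A: 0 + 2(590) = 1180

274 mol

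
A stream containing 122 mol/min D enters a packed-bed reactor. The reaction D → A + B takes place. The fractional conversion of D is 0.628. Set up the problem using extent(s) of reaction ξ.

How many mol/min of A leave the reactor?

D reacted = 0.628 × 122 = 76.62 mol/min; ν_D = −1, so ξ = 76.62/1 = 76.62 mol/min.
Outlet amounts (n = n₀ + ν ξ):
  D: 122 − 1(76.62) = 45.38
  A: 0 + 1(76.62) = 76.62
  B: 0 + 1(76.62) = 76.62

76.6 mol/min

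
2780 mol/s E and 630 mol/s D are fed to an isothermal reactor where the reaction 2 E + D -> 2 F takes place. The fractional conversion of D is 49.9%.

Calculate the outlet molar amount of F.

629 mol/s

D reacted = 0.499 × 630 = 314.4 mol/s; ν_D = −1, so ξ = 314.4/1 = 314.4 mol/s.
Outlet amounts (n = n₀ + ν ξ):
  E: 2780 − 2(314.4) = 2151
  D: 630 − 1(314.4) = 315.6
  F: 0 + 2(314.4) = 628.7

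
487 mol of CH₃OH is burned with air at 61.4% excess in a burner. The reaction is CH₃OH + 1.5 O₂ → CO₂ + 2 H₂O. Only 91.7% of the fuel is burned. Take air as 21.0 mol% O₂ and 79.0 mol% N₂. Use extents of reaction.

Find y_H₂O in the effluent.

Stoichiometric O₂ = 1.5 × 487 = 730.5 mol; O₂ fed = 730.5 × 1.614 = 1179 mol.
N₂ fed = 1179 × 79/21 = 4435 mol.
Fuel reacted = 0.917 × 487 → ξ = 446.6 mol.
Outlet (n = n₀ + ν ξ):
  CH₃OH: 487 − 1(446.6) = 40.42
  O₂: 1179 − 1.5(446.6) = 509.2
  N₂: 4435 (inert)
  CO₂: 0 + 1(446.6) = 446.6
  H₂O: 0 + 2(446.6) = 893.2
Total out = 6325 mol; y_H₂O = 893.2 / 6325 = 0.1412.

0.141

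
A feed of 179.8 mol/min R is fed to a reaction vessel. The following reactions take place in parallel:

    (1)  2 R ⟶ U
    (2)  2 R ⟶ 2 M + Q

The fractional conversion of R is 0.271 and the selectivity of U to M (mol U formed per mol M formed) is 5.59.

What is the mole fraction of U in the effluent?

Conversion of R: R consumed = 0.271 × 179.8 = 48.73 mol/min = 2ξ₁ + 2ξ₂.
Selectivity: 1ξ₁ / (2ξ₂) = 5.59 → ξ₁ = 11.18 ξ₂.
Substitute: (2·11.18 + 2) ξ₂ = 48.73 → ξ₂ = 2 mol/min, ξ₁ = 22.36 mol/min.
Outlet amounts (n = n₀ + Σ ν·ξ):
  R: 179.8 − 2(22.36) − 2(2) = 131.1
  U: 0 + 1(22.36) = 22.36
  M: 0 + 2(2) = 4
  Q: 0 + 1(2) = 2
Total out = 159.4 mol/min; y_U = 22.36 / 159.4 = 0.1403.

0.14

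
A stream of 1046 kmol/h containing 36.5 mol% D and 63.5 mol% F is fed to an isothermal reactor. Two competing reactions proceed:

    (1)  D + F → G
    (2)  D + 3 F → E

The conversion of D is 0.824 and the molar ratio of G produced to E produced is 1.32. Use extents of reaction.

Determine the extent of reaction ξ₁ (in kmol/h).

Conversion of D: D consumed = 0.824 × 381.8 = 314.6 kmol/h = 1ξ₁ + 1ξ₂.
Selectivity: 1ξ₁ / (1ξ₂) = 1.32 → ξ₁ = 1.32 ξ₂.
Substitute: (1·1.32 + 1) ξ₂ = 314.6 → ξ₂ = 135.6 kmol/h, ξ₁ = 179 kmol/h.
Outlet amounts (n = n₀ + Σ ν·ξ):
  D: 381.8 − 1(179) − 1(135.6) = 67.2
  F: 664.2 − 1(179) − 3(135.6) = 78.41
  G: 0 + 1(179) = 179
  E: 0 + 1(135.6) = 135.6

ξ₁ = 179 kmol/h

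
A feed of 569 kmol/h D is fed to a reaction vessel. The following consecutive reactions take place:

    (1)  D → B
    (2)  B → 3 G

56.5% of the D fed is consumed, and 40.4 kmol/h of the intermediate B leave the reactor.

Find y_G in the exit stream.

Conversion of D: D consumed = 1ξ₁ = 0.565 × 569 → ξ₁ = 321.5 kmol/h.
B balance: n_B = 0 + 1ξ₁ − 1ξ₂ = 40.4 → ξ₂ = (1·321.5 − 40.4)/1 = 281.1 kmol/h.
Outlet amounts (n = n₀ + Σ ν·ξ):
  D: 569 − 1(321.5) = 247.5
  B: 0 + 1(321.5) − 1(281.1) = 40.4
  G: 0 + 3(281.1) = 843.3
Total out = 1131 kmol/h; y_G = 843.3 / 1131 = 0.7455.

0.745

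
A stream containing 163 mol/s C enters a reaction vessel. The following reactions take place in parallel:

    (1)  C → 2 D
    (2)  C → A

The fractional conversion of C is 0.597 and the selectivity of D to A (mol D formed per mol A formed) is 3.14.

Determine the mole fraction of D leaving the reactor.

Conversion of C: C consumed = 0.597 × 163 = 97.31 mol/s = 1ξ₁ + 1ξ₂.
Selectivity: 2ξ₁ / (1ξ₂) = 3.14 → ξ₁ = 1.57 ξ₂.
Substitute: (1·1.57 + 1) ξ₂ = 97.31 → ξ₂ = 37.86 mol/s, ξ₁ = 59.45 mol/s.
Outlet amounts (n = n₀ + Σ ν·ξ):
  C: 163 − 1(59.45) − 1(37.86) = 65.69
  D: 0 + 2(59.45) = 118.9
  A: 0 + 1(37.86) = 37.86
Total out = 222.4 mol/s; y_D = 118.9 / 222.4 = 0.5345.

0.534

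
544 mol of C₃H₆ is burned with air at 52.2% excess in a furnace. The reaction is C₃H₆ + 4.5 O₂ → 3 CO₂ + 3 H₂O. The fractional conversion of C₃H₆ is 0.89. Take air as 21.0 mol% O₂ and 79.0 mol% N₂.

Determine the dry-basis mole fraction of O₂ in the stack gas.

Stoichiometric O₂ = 4.5 × 544 = 2448 mol; O₂ fed = 2448 × 1.522 = 3726 mol.
N₂ fed = 3726 × 79/21 = 14020 mol.
Fuel reacted = 0.89 × 544 → ξ = 484.2 mol.
Outlet (n = n₀ + ν ξ):
  C₃H₆: 544 − 1(484.2) = 59.84
  O₂: 3726 − 4.5(484.2) = 1547
  N₂: 14020 (inert)
  CO₂: 0 + 3(484.2) = 1452
  H₂O: 0 + 3(484.2) = 1452
Dry total = 17080 mol; y_O₂ (dry) = 1547 / 17080 = 0.0906.

0.0906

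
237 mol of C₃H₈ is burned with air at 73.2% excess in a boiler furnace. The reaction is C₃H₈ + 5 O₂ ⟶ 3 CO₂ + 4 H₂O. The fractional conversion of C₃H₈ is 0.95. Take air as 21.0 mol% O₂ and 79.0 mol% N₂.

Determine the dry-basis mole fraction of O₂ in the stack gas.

0.0993

Stoichiometric O₂ = 5 × 237 = 1185 mol; O₂ fed = 1185 × 1.732 = 2052 mol.
N₂ fed = 2052 × 79/21 = 7721 mol.
Fuel reacted = 0.95 × 237 → ξ = 225.1 mol.
Outlet (n = n₀ + ν ξ):
  C₃H₈: 237 − 1(225.1) = 11.85
  O₂: 2052 − 5(225.1) = 926.7
  N₂: 7721 (inert)
  CO₂: 0 + 3(225.1) = 675.4
  H₂O: 0 + 4(225.1) = 900.6
Dry total = 9335 mol; y_O₂ (dry) = 926.7 / 9335 = 0.09927.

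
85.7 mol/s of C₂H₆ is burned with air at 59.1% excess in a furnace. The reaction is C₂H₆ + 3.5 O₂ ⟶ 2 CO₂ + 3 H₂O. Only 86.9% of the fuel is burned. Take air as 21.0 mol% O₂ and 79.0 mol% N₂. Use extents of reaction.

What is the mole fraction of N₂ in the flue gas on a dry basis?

Stoichiometric O₂ = 3.5 × 85.7 = 299.9 mol/s; O₂ fed = 299.9 × 1.591 = 477.2 mol/s.
N₂ fed = 477.2 × 79/21 = 1795 mol/s.
Fuel reacted = 0.869 × 85.7 → ξ = 74.47 mol/s.
Outlet (n = n₀ + ν ξ):
  C₂H₆: 85.7 − 1(74.47) = 11.23
  O₂: 477.2 − 3.5(74.47) = 216.6
  N₂: 1795 (inert)
  CO₂: 0 + 2(74.47) = 148.9
  H₂O: 0 + 3(74.47) = 223.4
Dry total = 2172 mol/s; y_N₂ (dry) = 1795 / 2172 = 0.8265.

0.827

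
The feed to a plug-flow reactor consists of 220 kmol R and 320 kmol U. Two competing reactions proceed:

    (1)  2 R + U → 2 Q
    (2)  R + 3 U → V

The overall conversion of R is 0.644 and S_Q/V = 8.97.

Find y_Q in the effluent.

Conversion of R: R consumed = 0.644 × 220 = 141.7 kmol = 2ξ₁ + 1ξ₂.
Selectivity: 2ξ₁ / (1ξ₂) = 8.97 → ξ₁ = 4.485 ξ₂.
Substitute: (2·4.485 + 1) ξ₂ = 141.7 → ξ₂ = 14.21 kmol, ξ₁ = 63.73 kmol.
Outlet amounts (n = n₀ + Σ ν·ξ):
  R: 220 − 2(63.73) − 1(14.21) = 78.32
  U: 320 − 1(63.73) − 3(14.21) = 213.6
  Q: 0 + 2(63.73) = 127.5
  V: 0 + 1(14.21) = 14.21
Total out = 433.6 kmol; y_Q = 127.5 / 433.6 = 0.294.

0.294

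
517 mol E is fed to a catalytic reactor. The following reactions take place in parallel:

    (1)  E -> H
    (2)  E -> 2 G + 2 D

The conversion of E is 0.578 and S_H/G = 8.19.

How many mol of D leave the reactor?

Conversion of E: E consumed = 0.578 × 517 = 298.8 mol = 1ξ₁ + 1ξ₂.
Selectivity: 1ξ₁ / (2ξ₂) = 8.19 → ξ₁ = 16.38 ξ₂.
Substitute: (1·16.38 + 1) ξ₂ = 298.8 → ξ₂ = 17.19 mol, ξ₁ = 281.6 mol.
Outlet amounts (n = n₀ + Σ ν·ξ):
  E: 517 − 1(281.6) − 1(17.19) = 218.2
  H: 0 + 1(281.6) = 281.6
  G: 0 + 2(17.19) = 34.39
  D: 0 + 2(17.19) = 34.39

34.4 mol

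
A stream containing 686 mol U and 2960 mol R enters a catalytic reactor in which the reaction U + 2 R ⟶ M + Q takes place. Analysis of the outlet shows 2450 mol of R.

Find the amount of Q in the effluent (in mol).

255 mol

For R: n = n₀ − 2ξ → 2450 = 2960 − 2ξ, giving ξ = 255 mol.
Outlet amounts (n = n₀ + ν ξ):
  U: 686 − 1(255) = 431
  R: 2960 − 2(255) = 2450
  M: 0 + 1(255) = 255
  Q: 0 + 1(255) = 255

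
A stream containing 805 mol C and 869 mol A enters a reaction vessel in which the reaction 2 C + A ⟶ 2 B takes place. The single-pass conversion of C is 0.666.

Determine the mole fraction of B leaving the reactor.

0.381

C reacted = 0.666 × 805 = 536.1 mol; ν_C = −2, so ξ = 536.1/2 = 268.1 mol.
Outlet amounts (n = n₀ + ν ξ):
  C: 805 − 2(268.1) = 268.9
  A: 869 − 1(268.1) = 600.9
  B: 0 + 2(268.1) = 536.1
Total out = 1406 mol; y_B = 536.1 / 1406 = 0.3813.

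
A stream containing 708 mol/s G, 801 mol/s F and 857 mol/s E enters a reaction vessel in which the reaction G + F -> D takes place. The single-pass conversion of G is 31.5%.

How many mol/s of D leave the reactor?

223 mol/s

G reacted = 0.315 × 708 = 223 mol/s; ν_G = −1, so ξ = 223/1 = 223 mol/s.
Outlet amounts (n = n₀ + ν ξ):
  G: 708 − 1(223) = 485
  F: 801 − 1(223) = 578
  D: 0 + 1(223) = 223
  E: 857 (inert)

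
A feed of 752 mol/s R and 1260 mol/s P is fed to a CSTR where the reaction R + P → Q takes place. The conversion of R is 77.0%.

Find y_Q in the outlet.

R reacted = 0.77 × 752 = 579 mol/s; ν_R = −1, so ξ = 579/1 = 579 mol/s.
Outlet amounts (n = n₀ + ν ξ):
  R: 752 − 1(579) = 173
  P: 1260 − 1(579) = 681
  Q: 0 + 1(579) = 579
Total out = 1433 mol/s; y_Q = 579 / 1433 = 0.4041.

0.404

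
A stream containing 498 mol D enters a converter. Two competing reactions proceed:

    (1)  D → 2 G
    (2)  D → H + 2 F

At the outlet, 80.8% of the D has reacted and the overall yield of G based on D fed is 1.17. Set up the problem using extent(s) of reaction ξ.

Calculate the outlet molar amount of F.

222 mol

Yield of G: 2ξ₁ / 498 = 1.17 → ξ₁ = 291.3 mol.
Conversion of D: 1ξ₁ + 1ξ₂ = 0.808 × 498 = 402.4 → ξ₂ = 111.1 mol.
Outlet amounts (n = n₀ + Σ ν·ξ):
  D: 498 − 1(291.3) − 1(111.1) = 95.62
  G: 0 + 2(291.3) = 582.7
  H: 0 + 1(111.1) = 111.1
  F: 0 + 2(111.1) = 222.1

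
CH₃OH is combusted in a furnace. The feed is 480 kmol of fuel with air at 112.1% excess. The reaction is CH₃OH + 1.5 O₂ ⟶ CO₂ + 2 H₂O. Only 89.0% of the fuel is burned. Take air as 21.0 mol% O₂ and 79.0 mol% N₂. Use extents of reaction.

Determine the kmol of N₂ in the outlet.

Stoichiometric O₂ = 1.5 × 480 = 720 kmol; O₂ fed = 720 × 2.121 = 1527 kmol.
N₂ fed = 1527 × 79/21 = 5745 kmol.
Fuel reacted = 0.89 × 480 → ξ = 427.2 kmol.
Outlet (n = n₀ + ν ξ):
  CH₃OH: 480 − 1(427.2) = 52.8
  O₂: 1527 − 1.5(427.2) = 886.3
  N₂: 5745 (inert)
  CO₂: 0 + 1(427.2) = 427.2
  H₂O: 0 + 2(427.2) = 854.4

5740 kmol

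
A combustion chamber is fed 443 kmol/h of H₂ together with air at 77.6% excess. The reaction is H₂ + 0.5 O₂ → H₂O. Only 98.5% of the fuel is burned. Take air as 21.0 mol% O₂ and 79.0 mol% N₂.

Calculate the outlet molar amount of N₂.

1480 kmol/h

Stoichiometric O₂ = 0.5 × 443 = 221.5 kmol/h; O₂ fed = 221.5 × 1.776 = 393.4 kmol/h.
N₂ fed = 393.4 × 79/21 = 1480 kmol/h.
Fuel reacted = 0.985 × 443 → ξ = 436.4 kmol/h.
Outlet (n = n₀ + ν ξ):
  H₂: 443 − 1(436.4) = 6.645
  O₂: 393.4 − 0.5(436.4) = 175.2
  N₂: 1480 (inert)
  H₂O: 0 + 1(436.4) = 436.4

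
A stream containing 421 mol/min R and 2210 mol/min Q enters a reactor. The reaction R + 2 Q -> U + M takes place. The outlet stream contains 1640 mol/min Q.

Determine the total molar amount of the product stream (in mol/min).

2350 mol/min

For Q: n = n₀ − 2ξ → 1640 = 2210 − 2ξ, giving ξ = 285 mol/min.
Outlet amounts (n = n₀ + ν ξ):
  R: 421 − 1(285) = 136
  Q: 2210 − 2(285) = 1640
  U: 0 + 1(285) = 285
  M: 0 + 1(285) = 285
Total out = 136 + 1640 + 285 + 285 = 2346 mol/min.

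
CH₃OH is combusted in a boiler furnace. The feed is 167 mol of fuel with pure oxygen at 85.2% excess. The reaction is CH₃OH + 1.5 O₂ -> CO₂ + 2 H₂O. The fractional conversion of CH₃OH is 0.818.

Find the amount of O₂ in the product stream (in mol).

259 mol

Stoichiometric O₂ = 1.5 × 167 = 250.5 mol; O₂ fed = 250.5 × 1.852 = 463.9 mol.
Fuel reacted = 0.818 × 167 → ξ = 136.6 mol.
Outlet (n = n₀ + ν ξ):
  CH₃OH: 167 − 1(136.6) = 30.39
  O₂: 463.9 − 1.5(136.6) = 259
  CO₂: 0 + 1(136.6) = 136.6
  H₂O: 0 + 2(136.6) = 273.2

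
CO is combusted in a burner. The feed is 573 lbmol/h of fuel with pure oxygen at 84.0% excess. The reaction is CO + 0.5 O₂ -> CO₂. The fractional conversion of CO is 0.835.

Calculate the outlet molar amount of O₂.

288 lbmol/h

Stoichiometric O₂ = 0.5 × 573 = 286.5 lbmol/h; O₂ fed = 286.5 × 1.840 = 527.2 lbmol/h.
Fuel reacted = 0.835 × 573 → ξ = 478.5 lbmol/h.
Outlet (n = n₀ + ν ξ):
  CO: 573 − 1(478.5) = 94.55
  O₂: 527.2 − 0.5(478.5) = 287.9
  CO₂: 0 + 1(478.5) = 478.5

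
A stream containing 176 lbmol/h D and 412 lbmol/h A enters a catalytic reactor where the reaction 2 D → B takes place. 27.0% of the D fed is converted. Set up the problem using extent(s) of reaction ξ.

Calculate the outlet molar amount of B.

23.8 lbmol/h

D reacted = 0.27 × 176 = 47.52 lbmol/h; ν_D = −2, so ξ = 47.52/2 = 23.76 lbmol/h.
Outlet amounts (n = n₀ + ν ξ):
  D: 176 − 2(23.76) = 128.5
  B: 0 + 1(23.76) = 23.76
  A: 412 (inert)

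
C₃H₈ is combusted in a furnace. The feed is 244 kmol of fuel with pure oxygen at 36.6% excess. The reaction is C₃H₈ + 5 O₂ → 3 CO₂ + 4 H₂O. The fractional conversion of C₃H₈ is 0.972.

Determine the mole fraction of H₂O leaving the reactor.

Stoichiometric O₂ = 5 × 244 = 1220 kmol; O₂ fed = 1220 × 1.366 = 1667 kmol.
Fuel reacted = 0.972 × 244 → ξ = 237.2 kmol.
Outlet (n = n₀ + ν ξ):
  C₃H₈: 244 − 1(237.2) = 6.832
  O₂: 1667 − 5(237.2) = 480.7
  CO₂: 0 + 3(237.2) = 711.5
  H₂O: 0 + 4(237.2) = 948.7
Total out = 2148 kmol; y_H₂O = 948.7 / 2148 = 0.4417.

0.442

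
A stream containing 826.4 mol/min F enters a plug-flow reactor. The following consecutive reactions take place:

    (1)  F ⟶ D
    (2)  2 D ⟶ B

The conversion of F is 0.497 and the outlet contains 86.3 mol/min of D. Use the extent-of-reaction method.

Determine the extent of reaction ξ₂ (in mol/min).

Conversion of F: F consumed = 1ξ₁ = 0.497 × 826.4 → ξ₁ = 410.7 mol/min.
D balance: n_D = 0 + 1ξ₁ − 2ξ₂ = 86.3 → ξ₂ = (1·410.7 − 86.3)/2 = 162.2 mol/min.
Outlet amounts (n = n₀ + Σ ν·ξ):
  F: 826.4 − 1(410.7) = 415.7
  D: 0 + 1(410.7) − 2(162.2) = 86.3
  B: 0 + 1(162.2) = 162.2

ξ₂ = 162 mol/min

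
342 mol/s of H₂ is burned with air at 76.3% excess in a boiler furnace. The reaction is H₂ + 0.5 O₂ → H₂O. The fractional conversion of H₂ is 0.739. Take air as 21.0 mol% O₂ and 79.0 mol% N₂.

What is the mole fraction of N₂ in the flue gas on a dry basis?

Stoichiometric O₂ = 0.5 × 342 = 171 mol/s; O₂ fed = 171 × 1.763 = 301.5 mol/s.
N₂ fed = 301.5 × 79/21 = 1134 mol/s.
Fuel reacted = 0.739 × 342 → ξ = 252.7 mol/s.
Outlet (n = n₀ + ν ξ):
  H₂: 342 − 1(252.7) = 89.26
  O₂: 301.5 − 0.5(252.7) = 175.1
  N₂: 1134 (inert)
  H₂O: 0 + 1(252.7) = 252.7
Dry total = 1398 mol/s; y_N₂ (dry) = 1134 / 1398 = 0.811.

0.811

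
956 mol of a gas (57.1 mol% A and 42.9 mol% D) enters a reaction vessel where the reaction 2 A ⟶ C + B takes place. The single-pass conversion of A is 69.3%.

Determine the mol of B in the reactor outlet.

189 mol

A reacted = 0.693 × 545.9 = 378.3 mol; ν_A = −2, so ξ = 378.3/2 = 189.1 mol.
Outlet amounts (n = n₀ + ν ξ):
  A: 545.9 − 2(189.1) = 167.6
  C: 0 + 1(189.1) = 189.1
  B: 0 + 1(189.1) = 189.1
  D: 410.1 (inert)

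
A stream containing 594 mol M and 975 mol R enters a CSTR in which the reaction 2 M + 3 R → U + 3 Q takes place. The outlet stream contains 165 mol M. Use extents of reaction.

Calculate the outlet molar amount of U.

For M: n = n₀ − 2ξ → 165 = 594 − 2ξ, giving ξ = 214.5 mol.
Outlet amounts (n = n₀ + ν ξ):
  M: 594 − 2(214.5) = 165
  R: 975 − 3(214.5) = 331.5
  U: 0 + 1(214.5) = 214.5
  Q: 0 + 3(214.5) = 643.5

214 mol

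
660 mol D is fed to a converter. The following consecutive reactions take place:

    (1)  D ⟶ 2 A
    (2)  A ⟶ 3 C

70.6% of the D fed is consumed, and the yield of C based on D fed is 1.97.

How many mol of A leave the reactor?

499 mol

Conversion of D: D consumed = 1ξ₁ = 0.706 × 660 → ξ₁ = 466 mol.
Yield of C: 3ξ₂ / 660 = 1.97 → ξ₂ = 433.4 mol.
Outlet amounts (n = n₀ + Σ ν·ξ):
  D: 660 − 1(466) = 194
  A: 0 + 2(466) − 1(433.4) = 498.5
  C: 0 + 3(433.4) = 1300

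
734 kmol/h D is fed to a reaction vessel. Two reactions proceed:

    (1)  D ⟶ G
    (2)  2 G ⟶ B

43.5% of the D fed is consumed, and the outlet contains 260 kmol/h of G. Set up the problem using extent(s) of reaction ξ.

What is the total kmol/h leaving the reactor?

704 kmol/h

Conversion of D: D consumed = 1ξ₁ = 0.435 × 734 → ξ₁ = 319.3 kmol/h.
G balance: n_G = 0 + 1ξ₁ − 2ξ₂ = 260 → ξ₂ = (1·319.3 − 260)/2 = 29.65 kmol/h.
Outlet amounts (n = n₀ + Σ ν·ξ):
  D: 734 − 1(319.3) = 414.7
  G: 0 + 1(319.3) − 2(29.65) = 260
  B: 0 + 1(29.65) = 29.65
Total out = 414.7 + 260 + 29.65 = 704.4 kmol/h.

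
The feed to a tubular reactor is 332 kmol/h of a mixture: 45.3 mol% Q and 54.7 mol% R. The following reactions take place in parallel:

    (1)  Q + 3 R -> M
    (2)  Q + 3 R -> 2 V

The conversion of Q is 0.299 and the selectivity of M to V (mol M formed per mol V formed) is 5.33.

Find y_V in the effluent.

0.0384

Conversion of Q: Q consumed = 0.299 × 150.4 = 44.97 kmol/h = 1ξ₁ + 1ξ₂.
Selectivity: 1ξ₁ / (2ξ₂) = 5.33 → ξ₁ = 10.66 ξ₂.
Substitute: (1·10.66 + 1) ξ₂ = 44.97 → ξ₂ = 3.857 kmol/h, ξ₁ = 41.11 kmol/h.
Outlet amounts (n = n₀ + Σ ν·ξ):
  Q: 150.4 − 1(41.11) − 1(3.857) = 105.4
  R: 181.6 − 3(41.11) − 3(3.857) = 46.7
  M: 0 + 1(41.11) = 41.11
  V: 0 + 2(3.857) = 7.713
Total out = 201 kmol/h; y_V = 7.713 / 201 = 0.03838.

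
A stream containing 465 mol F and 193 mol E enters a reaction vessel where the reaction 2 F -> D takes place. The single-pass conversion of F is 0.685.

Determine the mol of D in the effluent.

159 mol

F reacted = 0.685 × 465 = 318.5 mol; ν_F = −2, so ξ = 318.5/2 = 159.3 mol.
Outlet amounts (n = n₀ + ν ξ):
  F: 465 − 2(159.3) = 146.5
  D: 0 + 1(159.3) = 159.3
  E: 193 (inert)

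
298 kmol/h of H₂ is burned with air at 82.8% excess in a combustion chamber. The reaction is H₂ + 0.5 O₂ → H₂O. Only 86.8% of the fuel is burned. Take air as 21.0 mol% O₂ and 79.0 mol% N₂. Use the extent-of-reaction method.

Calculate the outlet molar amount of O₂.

143 kmol/h

Stoichiometric O₂ = 0.5 × 298 = 149 kmol/h; O₂ fed = 149 × 1.828 = 272.4 kmol/h.
N₂ fed = 272.4 × 79/21 = 1025 kmol/h.
Fuel reacted = 0.868 × 298 → ξ = 258.7 kmol/h.
Outlet (n = n₀ + ν ξ):
  H₂: 298 − 1(258.7) = 39.34
  O₂: 272.4 − 0.5(258.7) = 143
  N₂: 1025 (inert)
  H₂O: 0 + 1(258.7) = 258.7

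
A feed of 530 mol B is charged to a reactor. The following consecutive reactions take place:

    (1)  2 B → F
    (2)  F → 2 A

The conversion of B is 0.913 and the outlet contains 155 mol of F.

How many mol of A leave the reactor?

174 mol

Conversion of B: B consumed = 2ξ₁ = 0.913 × 530 → ξ₁ = 241.9 mol.
F balance: n_F = 0 + 1ξ₁ − 1ξ₂ = 155 → ξ₂ = (1·241.9 − 155)/1 = 86.95 mol.
Outlet amounts (n = n₀ + Σ ν·ξ):
  B: 530 − 2(241.9) = 46.11
  F: 0 + 1(241.9) − 1(86.95) = 155
  A: 0 + 2(86.95) = 173.9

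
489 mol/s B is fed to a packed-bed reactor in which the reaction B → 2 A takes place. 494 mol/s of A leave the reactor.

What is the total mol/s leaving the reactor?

736 mol/s

For A: n = n₀ + 2ξ → 494 = 0 + 2ξ, giving ξ = 247 mol/s.
Outlet amounts (n = n₀ + ν ξ):
  B: 489 − 1(247) = 242
  A: 0 + 2(247) = 494
Total out = 242 + 494 = 736 mol/s.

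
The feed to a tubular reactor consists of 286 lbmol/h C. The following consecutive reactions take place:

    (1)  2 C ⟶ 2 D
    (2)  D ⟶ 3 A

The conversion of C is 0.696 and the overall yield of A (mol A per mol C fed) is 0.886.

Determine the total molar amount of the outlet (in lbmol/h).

455 lbmol/h

Conversion of C: C consumed = 2ξ₁ = 0.696 × 286 → ξ₁ = 99.53 lbmol/h.
Yield of A: 3ξ₂ / 286 = 0.886 → ξ₂ = 84.47 lbmol/h.
Outlet amounts (n = n₀ + Σ ν·ξ):
  C: 286 − 2(99.53) = 86.94
  D: 0 + 2(99.53) − 1(84.47) = 114.6
  A: 0 + 3(84.47) = 253.4
Total out = 86.94 + 114.6 + 253.4 = 454.9 lbmol/h.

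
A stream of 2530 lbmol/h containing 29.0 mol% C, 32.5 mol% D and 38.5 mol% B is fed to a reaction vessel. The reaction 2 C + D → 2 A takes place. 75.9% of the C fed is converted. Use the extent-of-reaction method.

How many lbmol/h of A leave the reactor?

C reacted = 0.759 × 733.7 = 556.9 lbmol/h; ν_C = −2, so ξ = 556.9/2 = 278.4 lbmol/h.
Outlet amounts (n = n₀ + ν ξ):
  C: 733.7 − 2(278.4) = 176.8
  D: 822.2 − 1(278.4) = 543.8
  A: 0 + 2(278.4) = 556.9
  B: 974 (inert)

557 lbmol/h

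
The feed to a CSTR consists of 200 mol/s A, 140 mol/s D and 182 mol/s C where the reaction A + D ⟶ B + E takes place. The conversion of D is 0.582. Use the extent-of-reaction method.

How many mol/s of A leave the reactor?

D reacted = 0.582 × 140 = 81.48 mol/s; ν_D = −1, so ξ = 81.48/1 = 81.48 mol/s.
Outlet amounts (n = n₀ + ν ξ):
  A: 200 − 1(81.48) = 118.5
  D: 140 − 1(81.48) = 58.52
  B: 0 + 1(81.48) = 81.48
  E: 0 + 1(81.48) = 81.48
  C: 182 (inert)

119 mol/s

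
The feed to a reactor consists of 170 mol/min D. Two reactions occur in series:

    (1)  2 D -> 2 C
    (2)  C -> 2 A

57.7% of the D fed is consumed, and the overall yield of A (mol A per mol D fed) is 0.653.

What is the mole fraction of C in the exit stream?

Conversion of D: D consumed = 2ξ₁ = 0.577 × 170 → ξ₁ = 49.04 mol/min.
Yield of A: 2ξ₂ / 170 = 0.653 → ξ₂ = 55.51 mol/min.
Outlet amounts (n = n₀ + Σ ν·ξ):
  D: 170 − 2(49.04) = 71.91
  C: 0 + 2(49.04) − 1(55.51) = 42.58
  A: 0 + 2(55.51) = 111
Total out = 225.5 mol/min; y_C = 42.58 / 225.5 = 0.1888.

0.189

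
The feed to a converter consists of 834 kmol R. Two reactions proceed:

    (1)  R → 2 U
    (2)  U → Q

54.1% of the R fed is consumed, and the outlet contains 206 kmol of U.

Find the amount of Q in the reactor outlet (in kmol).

Conversion of R: R consumed = 1ξ₁ = 0.541 × 834 → ξ₁ = 451.2 kmol.
U balance: n_U = 0 + 2ξ₁ − 1ξ₂ = 206 → ξ₂ = (2·451.2 − 206)/1 = 696.4 kmol.
Outlet amounts (n = n₀ + Σ ν·ξ):
  R: 834 − 1(451.2) = 382.8
  U: 0 + 2(451.2) − 1(696.4) = 206
  Q: 0 + 1(696.4) = 696.4

696 kmol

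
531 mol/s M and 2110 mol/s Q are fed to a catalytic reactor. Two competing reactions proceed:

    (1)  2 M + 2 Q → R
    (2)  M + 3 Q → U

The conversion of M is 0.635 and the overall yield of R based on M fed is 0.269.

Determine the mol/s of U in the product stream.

51.5 mol/s

Yield of R: 1ξ₁ / 531 = 0.269 → ξ₁ = 142.8 mol/s.
Conversion of M: 2ξ₁ + 1ξ₂ = 0.635 × 531 = 337.2 → ξ₂ = 51.51 mol/s.
Outlet amounts (n = n₀ + Σ ν·ξ):
  M: 531 − 2(142.8) − 1(51.51) = 193.8
  Q: 2110 − 2(142.8) − 3(51.51) = 1670
  R: 0 + 1(142.8) = 142.8
  U: 0 + 1(51.51) = 51.51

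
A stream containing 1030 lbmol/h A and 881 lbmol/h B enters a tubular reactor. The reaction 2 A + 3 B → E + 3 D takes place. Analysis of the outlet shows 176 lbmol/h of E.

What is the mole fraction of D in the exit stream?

For E: n = n₀ + 1ξ → 176 = 0 + 1ξ, giving ξ = 176 lbmol/h.
Outlet amounts (n = n₀ + ν ξ):
  A: 1030 − 2(176) = 678
  B: 881 − 3(176) = 353
  E: 0 + 1(176) = 176
  D: 0 + 3(176) = 528
Total out = 1735 lbmol/h; y_D = 528 / 1735 = 0.3043.

0.304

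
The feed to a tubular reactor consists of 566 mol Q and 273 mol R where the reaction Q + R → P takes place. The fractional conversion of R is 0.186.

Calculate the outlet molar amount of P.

R reacted = 0.186 × 273 = 50.78 mol; ν_R = −1, so ξ = 50.78/1 = 50.78 mol.
Outlet amounts (n = n₀ + ν ξ):
  Q: 566 − 1(50.78) = 515.2
  R: 273 − 1(50.78) = 222.2
  P: 0 + 1(50.78) = 50.78

50.8 mol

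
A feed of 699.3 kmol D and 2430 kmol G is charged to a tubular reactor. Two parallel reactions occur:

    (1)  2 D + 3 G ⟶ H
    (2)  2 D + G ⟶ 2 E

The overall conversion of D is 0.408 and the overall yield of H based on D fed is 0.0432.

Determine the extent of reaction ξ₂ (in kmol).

Yield of H: 1ξ₁ / 699.3 = 0.0432 → ξ₁ = 30.21 kmol.
Conversion of D: 2ξ₁ + 2ξ₂ = 0.408 × 699.3 = 285.3 → ξ₂ = 112.4 kmol.
Outlet amounts (n = n₀ + Σ ν·ξ):
  D: 699.3 − 2(30.21) − 2(112.4) = 414
  G: 2430 − 3(30.21) − 1(112.4) = 2227
  H: 0 + 1(30.21) = 30.21
  E: 0 + 2(112.4) = 224.9

ξ₂ = 112 kmol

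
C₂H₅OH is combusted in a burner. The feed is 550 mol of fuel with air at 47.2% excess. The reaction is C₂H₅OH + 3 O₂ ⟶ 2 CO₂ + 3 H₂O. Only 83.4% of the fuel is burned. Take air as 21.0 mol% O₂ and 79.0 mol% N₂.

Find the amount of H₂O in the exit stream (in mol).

1380 mol

Stoichiometric O₂ = 3 × 550 = 1650 mol; O₂ fed = 1650 × 1.472 = 2429 mol.
N₂ fed = 2429 × 79/21 = 9137 mol.
Fuel reacted = 0.834 × 550 → ξ = 458.7 mol.
Outlet (n = n₀ + ν ξ):
  C₂H₅OH: 550 − 1(458.7) = 91.3
  O₂: 2429 − 3(458.7) = 1053
  N₂: 9137 (inert)
  CO₂: 0 + 2(458.7) = 917.4
  H₂O: 0 + 3(458.7) = 1376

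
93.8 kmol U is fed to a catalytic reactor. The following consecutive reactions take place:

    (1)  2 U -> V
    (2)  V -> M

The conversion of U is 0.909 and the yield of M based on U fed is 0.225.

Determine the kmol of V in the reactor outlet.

21.5 kmol

Conversion of U: U consumed = 2ξ₁ = 0.909 × 93.8 → ξ₁ = 42.63 kmol.
Yield of M: 1ξ₂ / 93.8 = 0.225 → ξ₂ = 21.11 kmol.
Outlet amounts (n = n₀ + Σ ν·ξ):
  U: 93.8 − 2(42.63) = 8.536
  V: 0 + 1(42.63) − 1(21.11) = 21.53
  M: 0 + 1(21.11) = 21.11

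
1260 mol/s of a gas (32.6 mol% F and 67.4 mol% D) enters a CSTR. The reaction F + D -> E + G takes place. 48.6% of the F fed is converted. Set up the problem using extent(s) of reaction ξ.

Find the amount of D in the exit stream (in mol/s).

F reacted = 0.486 × 410.8 = 199.6 mol/s; ν_F = −1, so ξ = 199.6/1 = 199.6 mol/s.
Outlet amounts (n = n₀ + ν ξ):
  F: 410.8 − 1(199.6) = 211.1
  D: 849.2 − 1(199.6) = 649.6
  E: 0 + 1(199.6) = 199.6
  G: 0 + 1(199.6) = 199.6

650 mol/s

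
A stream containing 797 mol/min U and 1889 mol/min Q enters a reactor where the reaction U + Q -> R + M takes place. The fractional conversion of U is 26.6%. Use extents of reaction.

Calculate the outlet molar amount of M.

212 mol/min

U reacted = 0.266 × 797 = 212 mol/min; ν_U = −1, so ξ = 212/1 = 212 mol/min.
Outlet amounts (n = n₀ + ν ξ):
  U: 797 − 1(212) = 585
  Q: 1889 − 1(212) = 1677
  R: 0 + 1(212) = 212
  M: 0 + 1(212) = 212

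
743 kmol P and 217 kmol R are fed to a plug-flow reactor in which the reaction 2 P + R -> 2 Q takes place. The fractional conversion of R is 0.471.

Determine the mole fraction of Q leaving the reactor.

0.238

R reacted = 0.471 × 217 = 102.2 kmol; ν_R = −1, so ξ = 102.2/1 = 102.2 kmol.
Outlet amounts (n = n₀ + ν ξ):
  P: 743 − 2(102.2) = 538.6
  R: 217 − 1(102.2) = 114.8
  Q: 0 + 2(102.2) = 204.4
Total out = 857.8 kmol; y_Q = 204.4 / 857.8 = 0.2383.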